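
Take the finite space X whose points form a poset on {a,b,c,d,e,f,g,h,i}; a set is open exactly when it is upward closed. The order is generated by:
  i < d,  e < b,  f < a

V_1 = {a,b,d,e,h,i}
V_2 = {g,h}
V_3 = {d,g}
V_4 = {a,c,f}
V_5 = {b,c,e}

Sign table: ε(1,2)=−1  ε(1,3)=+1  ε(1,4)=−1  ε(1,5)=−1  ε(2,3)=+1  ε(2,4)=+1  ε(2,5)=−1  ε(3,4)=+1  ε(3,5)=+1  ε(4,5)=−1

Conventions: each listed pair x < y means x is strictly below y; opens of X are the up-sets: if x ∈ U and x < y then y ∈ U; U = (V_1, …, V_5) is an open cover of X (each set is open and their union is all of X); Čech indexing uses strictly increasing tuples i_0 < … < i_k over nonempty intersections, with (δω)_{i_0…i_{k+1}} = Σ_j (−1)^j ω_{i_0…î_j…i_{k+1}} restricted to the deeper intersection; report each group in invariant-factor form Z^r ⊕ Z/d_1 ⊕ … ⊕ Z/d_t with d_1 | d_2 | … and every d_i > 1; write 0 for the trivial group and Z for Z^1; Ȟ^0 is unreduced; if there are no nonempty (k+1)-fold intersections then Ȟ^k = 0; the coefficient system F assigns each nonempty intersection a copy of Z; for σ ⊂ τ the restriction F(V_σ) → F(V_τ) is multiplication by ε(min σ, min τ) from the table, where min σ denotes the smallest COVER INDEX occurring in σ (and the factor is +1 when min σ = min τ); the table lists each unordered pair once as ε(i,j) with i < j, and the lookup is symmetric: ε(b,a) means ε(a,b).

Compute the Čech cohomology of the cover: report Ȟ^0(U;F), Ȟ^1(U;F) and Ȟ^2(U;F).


nerve of the cover:
  V12={h} V13={d} V14={a} V15={b,e} V23={g} V45={c}
C dims 5,6; δ0: rk 5, SNF 1^4·2
Ȟ^0 = (5 − 5) − 0 = 0, so Ȟ^0 ≅ 0
Ȟ^1 = (6 − 0) − 5 = 1 plus torsion [2], so Ȟ^1 ≅ Z ⊕ Z/2
Ȟ^2 = (0 − 0) − 0 = 0, so Ȟ^2 ≅ 0

Ȟ^0 = 0, Ȟ^1 = Z ⊕ Z/2 and Ȟ^2 = 0


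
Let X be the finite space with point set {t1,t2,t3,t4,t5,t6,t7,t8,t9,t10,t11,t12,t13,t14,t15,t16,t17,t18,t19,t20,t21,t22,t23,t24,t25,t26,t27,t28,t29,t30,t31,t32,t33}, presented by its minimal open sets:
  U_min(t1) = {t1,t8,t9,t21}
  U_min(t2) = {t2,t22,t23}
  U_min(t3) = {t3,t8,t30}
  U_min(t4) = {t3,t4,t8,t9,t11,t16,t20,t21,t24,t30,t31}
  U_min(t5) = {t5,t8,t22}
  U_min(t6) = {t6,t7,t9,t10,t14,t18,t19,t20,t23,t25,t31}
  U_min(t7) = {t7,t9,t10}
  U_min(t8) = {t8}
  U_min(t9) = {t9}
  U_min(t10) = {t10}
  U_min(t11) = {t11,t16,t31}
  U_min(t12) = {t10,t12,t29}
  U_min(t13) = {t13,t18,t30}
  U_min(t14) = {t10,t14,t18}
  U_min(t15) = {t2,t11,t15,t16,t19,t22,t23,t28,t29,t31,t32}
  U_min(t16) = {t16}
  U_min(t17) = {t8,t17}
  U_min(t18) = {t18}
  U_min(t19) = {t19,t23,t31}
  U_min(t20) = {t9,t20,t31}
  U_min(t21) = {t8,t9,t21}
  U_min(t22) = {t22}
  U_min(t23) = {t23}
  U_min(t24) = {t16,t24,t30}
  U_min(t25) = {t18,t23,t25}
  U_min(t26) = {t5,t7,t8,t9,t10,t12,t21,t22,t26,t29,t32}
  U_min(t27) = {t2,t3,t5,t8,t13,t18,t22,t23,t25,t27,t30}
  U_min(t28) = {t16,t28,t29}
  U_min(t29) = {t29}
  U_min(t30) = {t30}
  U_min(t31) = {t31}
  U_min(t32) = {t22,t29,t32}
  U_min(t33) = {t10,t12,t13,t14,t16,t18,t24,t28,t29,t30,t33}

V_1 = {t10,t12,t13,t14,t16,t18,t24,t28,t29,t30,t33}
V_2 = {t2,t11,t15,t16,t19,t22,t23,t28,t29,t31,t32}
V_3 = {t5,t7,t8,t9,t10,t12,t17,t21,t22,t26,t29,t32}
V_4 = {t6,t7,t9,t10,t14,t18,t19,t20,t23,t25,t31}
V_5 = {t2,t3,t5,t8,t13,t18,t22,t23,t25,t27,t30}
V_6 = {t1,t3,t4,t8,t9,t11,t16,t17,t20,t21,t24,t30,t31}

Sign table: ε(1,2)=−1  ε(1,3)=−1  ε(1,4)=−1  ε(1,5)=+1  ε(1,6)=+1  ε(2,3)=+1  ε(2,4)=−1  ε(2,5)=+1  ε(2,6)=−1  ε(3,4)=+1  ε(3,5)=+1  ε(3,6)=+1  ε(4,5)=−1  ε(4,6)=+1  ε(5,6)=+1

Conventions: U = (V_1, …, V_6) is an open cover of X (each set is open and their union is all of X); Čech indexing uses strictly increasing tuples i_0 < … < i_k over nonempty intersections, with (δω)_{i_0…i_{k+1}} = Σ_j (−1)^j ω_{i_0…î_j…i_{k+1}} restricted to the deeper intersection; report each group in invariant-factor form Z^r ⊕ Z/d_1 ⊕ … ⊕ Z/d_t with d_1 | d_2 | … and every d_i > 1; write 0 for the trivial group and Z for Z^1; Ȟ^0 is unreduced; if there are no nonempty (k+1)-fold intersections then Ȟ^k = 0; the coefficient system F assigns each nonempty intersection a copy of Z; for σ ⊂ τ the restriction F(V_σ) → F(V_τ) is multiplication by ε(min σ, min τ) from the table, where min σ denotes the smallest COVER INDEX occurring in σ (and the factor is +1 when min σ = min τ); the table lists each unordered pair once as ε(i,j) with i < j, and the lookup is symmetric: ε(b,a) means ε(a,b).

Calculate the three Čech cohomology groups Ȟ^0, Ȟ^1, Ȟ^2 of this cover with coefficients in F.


nerve of the cover:
  V12={t16,t28,t29} V13={t10,t12,t29} V14={t10,t14,t18} V15={t13,t18,t30} V16={t16,t24,t30} V23={t22,t29,t32} V24={t19,t23,t31} V25={t2,t22,t23} V26={t11,t16,t31} V34={t7,t9,t10} V35={t5,t8,t22} V36={t8,t9,t17,t21} V45={t18,t23,t25} V46={t9,t20,t31} V56={t3,t8,t30}
  V123={t29} V126={t16} V134={t10} V145={t18} V156={t30} V235={t22} V245={t23} V246={t31} V346={t9} V356={t8}
C dims 6,15,10; δ0: rk 6, SNF 1^5·2; δ1: rk 9, SNF 1^9
Ȟ^0 = (6 − 6) − 0 = 0, so Ȟ^0 ≅ 0
Ȟ^1 = (15 − 9) − 6 = 0 plus torsion [2], so Ȟ^1 ≅ Z/2
Ȟ^2 = (10 − 0) − 9 = 1, so Ȟ^2 ≅ Z

Ȟ^0 = 0; Ȟ^1 = Z/2; Ȟ^2 = Z


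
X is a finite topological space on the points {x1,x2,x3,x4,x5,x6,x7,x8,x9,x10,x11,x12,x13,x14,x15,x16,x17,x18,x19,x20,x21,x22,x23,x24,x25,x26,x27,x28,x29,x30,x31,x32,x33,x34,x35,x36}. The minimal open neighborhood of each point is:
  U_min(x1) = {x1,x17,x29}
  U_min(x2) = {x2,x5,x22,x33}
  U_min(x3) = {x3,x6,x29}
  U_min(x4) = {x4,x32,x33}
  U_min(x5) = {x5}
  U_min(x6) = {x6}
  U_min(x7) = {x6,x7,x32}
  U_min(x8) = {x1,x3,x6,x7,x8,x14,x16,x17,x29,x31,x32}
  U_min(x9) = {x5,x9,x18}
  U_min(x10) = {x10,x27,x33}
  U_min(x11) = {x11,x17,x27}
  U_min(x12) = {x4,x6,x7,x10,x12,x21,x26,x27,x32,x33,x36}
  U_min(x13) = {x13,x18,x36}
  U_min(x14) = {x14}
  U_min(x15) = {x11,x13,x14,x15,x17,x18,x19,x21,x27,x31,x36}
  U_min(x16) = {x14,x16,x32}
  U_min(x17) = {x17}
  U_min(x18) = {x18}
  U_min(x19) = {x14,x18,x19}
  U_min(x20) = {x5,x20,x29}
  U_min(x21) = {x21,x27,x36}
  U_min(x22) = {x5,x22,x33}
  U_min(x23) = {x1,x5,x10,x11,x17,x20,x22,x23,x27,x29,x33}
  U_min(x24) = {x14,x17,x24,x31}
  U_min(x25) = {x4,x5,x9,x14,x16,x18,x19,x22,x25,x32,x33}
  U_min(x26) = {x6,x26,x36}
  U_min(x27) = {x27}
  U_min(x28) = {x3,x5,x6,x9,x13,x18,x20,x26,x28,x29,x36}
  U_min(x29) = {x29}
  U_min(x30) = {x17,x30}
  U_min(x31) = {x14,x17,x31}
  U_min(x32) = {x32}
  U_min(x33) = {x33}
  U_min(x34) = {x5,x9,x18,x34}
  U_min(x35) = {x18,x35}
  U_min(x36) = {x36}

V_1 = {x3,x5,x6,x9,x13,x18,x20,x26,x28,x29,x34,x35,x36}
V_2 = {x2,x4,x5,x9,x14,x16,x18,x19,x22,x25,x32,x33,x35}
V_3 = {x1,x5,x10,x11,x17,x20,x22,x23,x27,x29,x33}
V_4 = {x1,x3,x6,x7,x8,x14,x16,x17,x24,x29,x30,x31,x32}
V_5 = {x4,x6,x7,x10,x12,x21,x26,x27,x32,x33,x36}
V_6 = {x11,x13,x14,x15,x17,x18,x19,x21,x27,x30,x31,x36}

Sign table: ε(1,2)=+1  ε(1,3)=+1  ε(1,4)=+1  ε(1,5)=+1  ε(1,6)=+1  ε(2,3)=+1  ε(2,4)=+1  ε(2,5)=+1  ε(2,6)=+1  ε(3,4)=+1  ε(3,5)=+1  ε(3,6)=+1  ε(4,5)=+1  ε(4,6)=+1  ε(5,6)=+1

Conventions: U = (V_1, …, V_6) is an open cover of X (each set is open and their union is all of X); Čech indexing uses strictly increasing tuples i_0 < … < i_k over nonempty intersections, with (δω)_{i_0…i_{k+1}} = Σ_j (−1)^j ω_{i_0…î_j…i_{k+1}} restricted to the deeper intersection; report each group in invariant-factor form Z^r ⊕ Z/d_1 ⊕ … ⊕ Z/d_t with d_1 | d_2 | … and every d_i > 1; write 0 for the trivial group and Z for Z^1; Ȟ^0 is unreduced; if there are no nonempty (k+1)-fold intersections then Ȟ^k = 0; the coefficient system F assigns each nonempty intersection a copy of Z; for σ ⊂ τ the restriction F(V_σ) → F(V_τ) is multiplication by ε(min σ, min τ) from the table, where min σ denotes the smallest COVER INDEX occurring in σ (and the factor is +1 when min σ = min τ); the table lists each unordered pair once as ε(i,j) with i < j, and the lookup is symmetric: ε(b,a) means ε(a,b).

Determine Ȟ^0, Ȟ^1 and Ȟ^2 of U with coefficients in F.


Ȟ^0(U;F) ≅ Z, Ȟ^1(U;F) ≅ 0, Ȟ^2(U;F) ≅ Z/2

cover nerve:
  V12={x5,x9,x18,x35} V13={x5,x20,x29} V14={x3,x6,x29} V15={x6,x26,x36} V16={x13,x18,x36} V23={x5,x22,x33} V24={x14,x16,x32} V25={x4,x32,x33} V26={x14,x18,x19} V34={x1,x17,x29} V35={x10,x27,x33} V36={x11,x17,x27} V45={x6,x7,x32} V46={x14,x17,x30,x31} V56={x21,x27,x36}
  V123={x5} V126={x18} V134={x29} V145={x6} V156={x36} V235={x33} V245={x32} V246={x14} V346={x17} V356={x27}
C dims 6,15,10; δ0: rk 5, SNF 1^5; δ1: rk 10, SNF 1^9·2
Ȟ^0: (6−5)−0=1 ⇒ Z
Ȟ^1: (15−10)−5=0 ⇒ 0
Ȟ^2: (10−0)−10=0 plus torsion [2] ⇒ Z/2


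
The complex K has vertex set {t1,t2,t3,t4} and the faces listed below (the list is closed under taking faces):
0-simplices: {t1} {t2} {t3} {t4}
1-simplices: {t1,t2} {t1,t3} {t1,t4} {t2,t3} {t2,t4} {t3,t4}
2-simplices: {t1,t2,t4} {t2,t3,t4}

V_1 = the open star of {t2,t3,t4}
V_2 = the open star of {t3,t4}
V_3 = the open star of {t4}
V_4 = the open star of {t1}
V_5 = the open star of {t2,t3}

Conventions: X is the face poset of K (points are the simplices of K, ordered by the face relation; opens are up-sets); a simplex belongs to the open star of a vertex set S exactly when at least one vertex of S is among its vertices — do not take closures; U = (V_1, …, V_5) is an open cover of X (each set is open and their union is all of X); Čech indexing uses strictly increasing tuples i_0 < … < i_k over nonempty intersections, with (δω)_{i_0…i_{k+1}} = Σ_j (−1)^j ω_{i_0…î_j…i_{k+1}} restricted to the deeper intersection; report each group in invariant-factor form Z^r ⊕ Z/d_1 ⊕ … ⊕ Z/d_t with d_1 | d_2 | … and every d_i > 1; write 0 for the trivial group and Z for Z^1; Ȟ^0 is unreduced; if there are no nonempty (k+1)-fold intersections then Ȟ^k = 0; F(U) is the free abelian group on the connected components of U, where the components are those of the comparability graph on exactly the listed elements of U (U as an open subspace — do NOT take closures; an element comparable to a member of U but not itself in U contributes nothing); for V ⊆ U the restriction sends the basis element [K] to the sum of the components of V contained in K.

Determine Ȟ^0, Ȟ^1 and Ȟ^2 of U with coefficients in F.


Ȟ^0(U;F) ≅ Z, Ȟ^1(U;F) ≅ Z and Ȟ^2(U;F) ≅ 0

nonempty intersections:
  V1={{t2},{t3},{t4},{t1,t2},{t1,t3},{t1,t4},{t2,t3},{t2,t4},{t3,t4},{t1,t2,t4},{t2,t3,t4}} V2={{t3},{t4},{t1,t3},{t1,t4},{t2,t3},{t2,t4},{t3,t4},{t1,t2,t4},{t2,t3,t4}} V3={{t4},{t1,t4},{t2,t4},{t3,t4},{t1,t2,t4},{t2,t3,t4}} V4={{t1},{t1,t2},{t1,t3},{t1,t4},{t1,t2,t4}} V5={{t2},{t3},{t1,t2},{t1,t3},{t2,t3},{t2,t4},{t3,t4},{t1,t2,t4},{t2,t3,t4}}
  V12={{t3},{t4},{t1,t3},{t1,t4},{t2,t3},{t2,t4},{t3,t4},{t1,t2,t4},{t2,t3,t4}} V13={{t4},{t1,t4},{t2,t4},{t3,t4},{t1,t2,t4},{t2,t3,t4}} V14={{t1,t2},{t1,t3},{t1,t4},{t1,t2,t4}} V15={{t2},{t3},{t1,t2},{t1,t3},{t2,t3},{t2,t4},{t3,t4},{t1,t2,t4},{t2,t3,t4}} V23={{t4},{t1,t4},{t2,t4},{t3,t4},{t1,t2,t4},{t2,t3,t4}} V24={{t1,t3},{t1,t4},{t1,t2,t4}} V25={{t3},{t1,t3},{t2,t3},{t2,t4},{t3,t4},{t1,t2,t4},{t2,t3,t4}} V34={{t1,t4},{t1,t2,t4}} V35={{t2,t4},{t3,t4},{t1,t2,t4},{t2,t3,t4}} V45={{t1,t2},{t1,t3},{t1,t2,t4}}
  V123={{t4},{t1,t4},{t2,t4},{t3,t4},{t1,t2,t4},{t2,t3,t4}} V124={{t1,t3},{t1,t4},{t1,t2,t4}} V125={{t3},{t1,t3},{t2,t3},{t2,t4},{t3,t4},{t1,t2,t4},{t2,t3,t4}} V134={{t1,t4},{t1,t2,t4}} V135={{t2,t4},{t3,t4},{t1,t2,t4},{t2,t3,t4}} V145={{t1,t2},{t1,t3},{t1,t2,t4}} V234={{t1,t4},{t1,t2,t4}} V235={{t2,t4},{t3,t4},{t1,t2,t4},{t2,t3,t4}} V245={{t1,t3},{t1,t2,t4}} V345={{t1,t2,t4}}
  V1234={{t1,t4},{t1,t2,t4}} V1235={{t2,t4},{t3,t4},{t1,t2,t4},{t2,t3,t4}} V1245={{t1,t3},{t1,t2,t4}} V1345={{t1,t2,t4}} V2345={{t1,t2,t4}}
  V12345={{t1,t2,t4}}
components per intersection:
  V1: {{t2},{t3},{t4},{t1,t2},{t1,t3},{t1,t4},{t2,t3},{t2,t4},{t3,t4},{t1,t2,t4},{t2,t3,t4}}
  V2: {{t3},{t4},{t1,t3},{t1,t4},{t2,t3},{t2,t4},{t3,t4},{t1,t2,t4},{t2,t3,t4}}
  V3: {{t4},{t1,t4},{t2,t4},{t3,t4},{t1,t2,t4},{t2,t3,t4}}
  V4: {{t1},{t1,t2},{t1,t3},{t1,t4},{t1,t2,t4}}
  V5: {{t2},{t3},{t1,t2},{t1,t3},{t2,t3},{t2,t4},{t3,t4},{t1,t2,t4},{t2,t3,t4}}
  V12: {{t3},{t4},{t1,t3},{t1,t4},{t2,t3},{t2,t4},{t3,t4},{t1,t2,t4},{t2,t3,t4}}
  V13: {{t4},{t1,t4},{t2,t4},{t3,t4},{t1,t2,t4},{t2,t3,t4}}
  V14: {{t1,t2},{t1,t4},{t1,t2,t4}} {{t1,t3}}
  V15: {{t2},{t3},{t1,t2},{t1,t3},{t2,t3},{t2,t4},{t3,t4},{t1,t2,t4},{t2,t3,t4}}
  V23: {{t4},{t1,t4},{t2,t4},{t3,t4},{t1,t2,t4},{t2,t3,t4}}
  V24: {{t1,t3}} {{t1,t4},{t1,t2,t4}}
  V25: {{t3},{t1,t3},{t2,t3},{t2,t4},{t3,t4},{t1,t2,t4},{t2,t3,t4}}
  V34: {{t1,t4},{t1,t2,t4}}
  V35: {{t2,t4},{t3,t4},{t1,t2,t4},{t2,t3,t4}}
  V45: {{t1,t2},{t1,t2,t4}} {{t1,t3}}
  V123: {{t4},{t1,t4},{t2,t4},{t3,t4},{t1,t2,t4},{t2,t3,t4}}
  V124: {{t1,t3}} {{t1,t4},{t1,t2,t4}}
  V125: {{t3},{t1,t3},{t2,t3},{t2,t4},{t3,t4},{t1,t2,t4},{t2,t3,t4}}
  V134: {{t1,t4},{t1,t2,t4}}
  V135: {{t2,t4},{t3,t4},{t1,t2,t4},{t2,t3,t4}}
  V145: {{t1,t2},{t1,t2,t4}} {{t1,t3}}
  V234: {{t1,t4},{t1,t2,t4}}
  V235: {{t2,t4},{t3,t4},{t1,t2,t4},{t2,t3,t4}}
  V245: {{t1,t3}} {{t1,t2,t4}}
  V345: {{t1,t2,t4}}
  V1234: {{t1,t4},{t1,t2,t4}}
  V1235: {{t2,t4},{t3,t4},{t1,t2,t4},{t2,t3,t4}}
  V1245: {{t1,t3}} {{t1,t2,t4}}
  V1345: {{t1,t2,t4}}
  V2345: {{t1,t2,t4}}
  V12345: {{t1,t2,t4}}
C dims 5,13,13,6; δ0: rk 4, SNF 1^4; δ1: rk 8, SNF 1^8; δ2: rk 5, SNF 1^5
Ȟ^0: (5−4)−0=1 ⇒ Z
Ȟ^1: (13−8)−4=1 ⇒ Z
Ȟ^2: (13−5)−8=0 ⇒ 0


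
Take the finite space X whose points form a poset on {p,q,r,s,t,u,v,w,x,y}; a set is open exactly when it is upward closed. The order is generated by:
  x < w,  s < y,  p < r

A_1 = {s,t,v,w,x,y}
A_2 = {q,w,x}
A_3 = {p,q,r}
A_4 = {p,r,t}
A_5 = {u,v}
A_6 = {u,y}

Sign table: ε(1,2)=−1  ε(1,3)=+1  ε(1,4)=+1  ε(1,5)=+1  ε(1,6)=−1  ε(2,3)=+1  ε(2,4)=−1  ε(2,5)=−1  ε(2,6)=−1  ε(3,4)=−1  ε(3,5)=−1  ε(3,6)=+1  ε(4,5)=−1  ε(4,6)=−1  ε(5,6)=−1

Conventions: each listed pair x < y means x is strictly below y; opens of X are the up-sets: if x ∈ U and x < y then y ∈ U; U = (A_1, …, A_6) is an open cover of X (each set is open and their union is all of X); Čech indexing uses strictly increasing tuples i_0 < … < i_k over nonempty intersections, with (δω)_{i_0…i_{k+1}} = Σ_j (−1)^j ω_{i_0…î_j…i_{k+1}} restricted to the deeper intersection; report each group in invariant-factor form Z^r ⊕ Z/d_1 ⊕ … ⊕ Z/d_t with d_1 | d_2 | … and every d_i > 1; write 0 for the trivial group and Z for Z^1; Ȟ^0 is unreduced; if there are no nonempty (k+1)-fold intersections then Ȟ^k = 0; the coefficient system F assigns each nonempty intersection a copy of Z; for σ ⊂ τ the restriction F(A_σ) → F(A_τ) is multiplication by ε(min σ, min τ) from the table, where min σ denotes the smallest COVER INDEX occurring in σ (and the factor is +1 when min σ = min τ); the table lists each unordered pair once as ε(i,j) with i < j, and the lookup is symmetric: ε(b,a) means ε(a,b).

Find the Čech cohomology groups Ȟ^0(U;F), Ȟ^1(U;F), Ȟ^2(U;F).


nonempty overlaps:
  A12={w,x} A14={t} A15={v} A16={y} A23={q} A34={p,r} A56={u}
C dims 6,7; δ0: rk 5, SNF 1^5
degree 0: 6−5−0 = 1 → Ȟ^0 ≅ Z
degree 1: 7−0−5 = 2 → Ȟ^1 ≅ Z^2
degree 2: 0−0−0 = 0 → Ȟ^2 ≅ 0

Ȟ^0 ≅ Z, Ȟ^1 ≅ Z^2, Ȟ^2 ≅ 0


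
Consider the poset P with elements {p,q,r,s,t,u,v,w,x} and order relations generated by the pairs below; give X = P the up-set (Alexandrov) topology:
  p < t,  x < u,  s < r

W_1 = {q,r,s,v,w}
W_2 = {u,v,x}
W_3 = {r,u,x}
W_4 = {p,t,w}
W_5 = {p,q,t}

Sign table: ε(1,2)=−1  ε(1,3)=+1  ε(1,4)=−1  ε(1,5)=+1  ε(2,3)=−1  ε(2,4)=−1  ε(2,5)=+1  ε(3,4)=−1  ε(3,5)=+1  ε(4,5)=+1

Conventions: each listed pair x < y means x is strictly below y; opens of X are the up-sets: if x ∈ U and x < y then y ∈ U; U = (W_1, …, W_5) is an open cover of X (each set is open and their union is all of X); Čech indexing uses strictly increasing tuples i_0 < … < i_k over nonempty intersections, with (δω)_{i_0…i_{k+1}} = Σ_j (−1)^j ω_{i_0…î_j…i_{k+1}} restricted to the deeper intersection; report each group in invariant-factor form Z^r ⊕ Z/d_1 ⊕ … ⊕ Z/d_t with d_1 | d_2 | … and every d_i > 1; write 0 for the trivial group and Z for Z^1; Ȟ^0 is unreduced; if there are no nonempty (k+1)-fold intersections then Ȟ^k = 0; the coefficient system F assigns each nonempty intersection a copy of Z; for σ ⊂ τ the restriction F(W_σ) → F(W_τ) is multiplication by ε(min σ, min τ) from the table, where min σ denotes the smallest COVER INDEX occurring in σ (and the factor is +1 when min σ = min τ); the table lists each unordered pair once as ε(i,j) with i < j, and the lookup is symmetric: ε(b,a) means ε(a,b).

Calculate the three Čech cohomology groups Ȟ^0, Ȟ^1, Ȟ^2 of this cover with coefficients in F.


Ȟ^0(U;F) ≅ 0,  Ȟ^1(U;F) ≅ Z ⊕ Z/2,  Ȟ^2(U;F) ≅ 0

nerve simplices:
  W12={v} W13={r} W14={w} W15={q} W23={u,x} W45={p,t}
C dims 5,6; δ0: rk 5, SNF 1^4·2
degree 0: 5−5−0 = 0 → Ȟ^0 ≅ 0
degree 1: 6−0−5 = 1 plus torsion [2] → Ȟ^1 ≅ Z ⊕ Z/2
degree 2: 0−0−0 = 0 → Ȟ^2 ≅ 0


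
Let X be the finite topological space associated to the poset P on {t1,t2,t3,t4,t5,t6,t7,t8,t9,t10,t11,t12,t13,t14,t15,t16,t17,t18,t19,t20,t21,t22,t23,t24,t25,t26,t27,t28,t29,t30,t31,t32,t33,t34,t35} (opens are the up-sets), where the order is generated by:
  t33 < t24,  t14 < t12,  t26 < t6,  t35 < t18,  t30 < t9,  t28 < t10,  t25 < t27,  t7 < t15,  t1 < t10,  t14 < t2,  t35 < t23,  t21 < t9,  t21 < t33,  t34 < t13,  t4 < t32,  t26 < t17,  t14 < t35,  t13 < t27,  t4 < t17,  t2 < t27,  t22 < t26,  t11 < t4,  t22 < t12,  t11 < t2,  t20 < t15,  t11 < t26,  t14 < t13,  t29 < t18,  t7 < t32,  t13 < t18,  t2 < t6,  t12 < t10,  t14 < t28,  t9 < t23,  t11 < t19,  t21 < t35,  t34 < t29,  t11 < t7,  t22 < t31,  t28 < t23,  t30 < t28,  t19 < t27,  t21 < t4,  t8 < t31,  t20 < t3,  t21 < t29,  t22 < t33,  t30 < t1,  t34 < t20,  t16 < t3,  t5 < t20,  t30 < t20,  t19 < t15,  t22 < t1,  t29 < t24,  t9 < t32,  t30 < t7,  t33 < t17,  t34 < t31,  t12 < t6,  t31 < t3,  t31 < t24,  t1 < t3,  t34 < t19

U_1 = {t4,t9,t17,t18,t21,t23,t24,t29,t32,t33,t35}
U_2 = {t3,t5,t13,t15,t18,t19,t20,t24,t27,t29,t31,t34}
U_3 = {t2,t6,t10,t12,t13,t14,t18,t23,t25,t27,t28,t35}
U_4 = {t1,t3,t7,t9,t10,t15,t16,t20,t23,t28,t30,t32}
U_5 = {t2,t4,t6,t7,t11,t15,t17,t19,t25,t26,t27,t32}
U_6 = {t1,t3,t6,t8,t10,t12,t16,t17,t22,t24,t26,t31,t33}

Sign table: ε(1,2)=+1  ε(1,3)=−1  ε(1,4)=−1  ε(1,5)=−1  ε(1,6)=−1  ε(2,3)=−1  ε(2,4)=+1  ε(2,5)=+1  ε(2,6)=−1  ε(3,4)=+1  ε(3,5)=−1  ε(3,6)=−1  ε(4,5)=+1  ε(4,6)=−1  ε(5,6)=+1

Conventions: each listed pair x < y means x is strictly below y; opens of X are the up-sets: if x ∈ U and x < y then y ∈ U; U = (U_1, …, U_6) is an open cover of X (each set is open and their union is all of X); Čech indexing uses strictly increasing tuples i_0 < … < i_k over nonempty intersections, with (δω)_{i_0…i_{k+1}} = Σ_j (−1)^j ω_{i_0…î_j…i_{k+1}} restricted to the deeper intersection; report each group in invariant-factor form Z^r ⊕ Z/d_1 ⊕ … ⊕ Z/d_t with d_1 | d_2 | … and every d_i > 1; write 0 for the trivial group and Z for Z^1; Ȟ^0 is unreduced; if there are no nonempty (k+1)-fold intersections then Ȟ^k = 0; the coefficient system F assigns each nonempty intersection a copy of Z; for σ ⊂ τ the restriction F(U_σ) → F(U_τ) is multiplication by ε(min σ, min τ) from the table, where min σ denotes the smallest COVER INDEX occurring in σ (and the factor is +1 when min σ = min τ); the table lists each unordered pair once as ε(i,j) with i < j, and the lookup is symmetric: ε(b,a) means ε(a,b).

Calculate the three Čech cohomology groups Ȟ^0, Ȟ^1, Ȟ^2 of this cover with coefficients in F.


nerve simplices:
  U12={t18,t24,t29} U13={t18,t23,t35} U14={t9,t23,t32} U15={t4,t17,t32} U16={t17,t24,t33} U23={t13,t18,t27} U24={t3,t15,t20} U25={t15,t19,t27} U26={t3,t24,t31} U34={t10,t23,t28} U35={t2,t6,t25,t27} U36={t6,t10,t12} U45={t7,t15,t32} U46={t1,t3,t10,t16} U56={t6,t17,t26}
  U123={t18} U126={t24} U134={t23} U145={t32} U156={t17} U235={t27} U245={t15} U246={t3} U346={t10} U356={t6}
C dims 6,15,10; δ0: rk 6, SNF 1^5·2; δ1: rk 9, SNF 1^9
degree 0: 6−6−0 = 0 → Ȟ^0 ≅ 0
degree 1: 15−9−6 = 0 plus torsion [2] → Ȟ^1 ≅ Z/2
degree 2: 10−0−9 = 1 → Ȟ^2 ≅ Z

Ȟ^0(U;F) ≅ 0, Ȟ^1(U;F) ≅ Z/2, Ȟ^2(U;F) ≅ Z


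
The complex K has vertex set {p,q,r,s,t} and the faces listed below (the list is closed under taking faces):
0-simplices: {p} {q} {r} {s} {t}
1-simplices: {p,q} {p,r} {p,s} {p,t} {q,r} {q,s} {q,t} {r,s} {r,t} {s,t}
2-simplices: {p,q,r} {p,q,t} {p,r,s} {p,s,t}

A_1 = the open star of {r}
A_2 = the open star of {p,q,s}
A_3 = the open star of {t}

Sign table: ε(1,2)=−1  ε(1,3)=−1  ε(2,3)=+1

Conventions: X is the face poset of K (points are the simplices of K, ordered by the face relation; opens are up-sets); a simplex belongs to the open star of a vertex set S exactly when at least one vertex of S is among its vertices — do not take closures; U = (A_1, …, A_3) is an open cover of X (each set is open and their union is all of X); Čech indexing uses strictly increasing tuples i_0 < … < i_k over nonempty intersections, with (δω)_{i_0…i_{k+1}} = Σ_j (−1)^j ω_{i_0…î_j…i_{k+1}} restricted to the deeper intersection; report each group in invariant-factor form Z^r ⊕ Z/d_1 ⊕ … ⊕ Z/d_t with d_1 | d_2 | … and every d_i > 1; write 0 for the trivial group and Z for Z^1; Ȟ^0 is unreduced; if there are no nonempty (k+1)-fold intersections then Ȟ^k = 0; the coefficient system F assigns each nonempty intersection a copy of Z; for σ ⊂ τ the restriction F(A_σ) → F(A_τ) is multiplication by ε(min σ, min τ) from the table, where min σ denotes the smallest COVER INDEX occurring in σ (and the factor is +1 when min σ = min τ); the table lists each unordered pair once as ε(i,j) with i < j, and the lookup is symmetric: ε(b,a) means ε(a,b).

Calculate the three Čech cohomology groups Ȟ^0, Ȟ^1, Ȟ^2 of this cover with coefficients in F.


nonempty overlaps:
  A1={{r},{p,r},{q,r},{r,s},{r,t},{p,q,r},{p,r,s}} A2={{p},{q},{s},{p,q},{p,r},{p,s},{p,t},{q,r},{q,s},{q,t},{r,s},{s,t},{p,q,r},{p,q,t},{p,r,s},{p,s,t}} A3={{t},{p,t},{q,t},{r,t},{s,t},{p,q,t},{p,s,t}}
  A12={{p,r},{q,r},{r,s},{p,q,r},{p,r,s}} A13={{r,t}} A23={{p,t},{q,t},{s,t},{p,q,t},{p,s,t}}
C dims 3,3; δ0: rk 2, SNF 1^2
degree 0: 3−2−0 = 1 → Ȟ^0 ≅ Z
degree 1: 3−0−2 = 1 → Ȟ^1 ≅ Z
degree 2: 0−0−0 = 0 → Ȟ^2 ≅ 0

Ȟ^0 ≅ Z,  Ȟ^1 ≅ Z,  Ȟ^2 ≅ 0


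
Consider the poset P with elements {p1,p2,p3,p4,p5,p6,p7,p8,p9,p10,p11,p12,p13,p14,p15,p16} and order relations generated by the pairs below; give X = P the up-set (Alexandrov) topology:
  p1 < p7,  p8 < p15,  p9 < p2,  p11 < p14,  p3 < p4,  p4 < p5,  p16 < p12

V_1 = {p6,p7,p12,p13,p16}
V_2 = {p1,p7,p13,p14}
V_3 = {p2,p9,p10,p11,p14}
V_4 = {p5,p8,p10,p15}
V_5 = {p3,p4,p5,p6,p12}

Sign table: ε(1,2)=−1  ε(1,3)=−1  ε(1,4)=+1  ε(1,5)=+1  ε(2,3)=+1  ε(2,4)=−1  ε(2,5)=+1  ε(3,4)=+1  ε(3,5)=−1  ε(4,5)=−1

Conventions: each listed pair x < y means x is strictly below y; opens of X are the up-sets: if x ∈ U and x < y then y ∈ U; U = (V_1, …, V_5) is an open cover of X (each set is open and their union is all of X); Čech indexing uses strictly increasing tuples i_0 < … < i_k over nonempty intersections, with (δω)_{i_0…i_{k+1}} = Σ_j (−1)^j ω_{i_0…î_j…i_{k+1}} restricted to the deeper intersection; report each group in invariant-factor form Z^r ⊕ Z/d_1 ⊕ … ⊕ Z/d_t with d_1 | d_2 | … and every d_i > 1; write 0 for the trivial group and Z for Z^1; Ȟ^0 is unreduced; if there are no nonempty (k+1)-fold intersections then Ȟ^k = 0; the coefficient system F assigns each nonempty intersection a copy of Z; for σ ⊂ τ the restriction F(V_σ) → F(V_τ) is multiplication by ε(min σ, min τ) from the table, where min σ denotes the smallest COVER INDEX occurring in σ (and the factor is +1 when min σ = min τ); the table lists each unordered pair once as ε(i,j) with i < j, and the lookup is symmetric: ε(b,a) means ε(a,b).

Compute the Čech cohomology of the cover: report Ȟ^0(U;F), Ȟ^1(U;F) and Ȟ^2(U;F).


Ȟ^0(U;F) ≅ Z; Ȟ^1(U;F) ≅ Z; Ȟ^2(U;F) ≅ 0

nonempty intersections:
  V12={p7,p13} V15={p6,p12} V23={p14} V34={p10} V45={p5}
C dims 5,5; δ0: rk 4, SNF 1^4
Ȟ^0: (5−4)−0=1 ⇒ Z
Ȟ^1: (5−0)−4=1 ⇒ Z
Ȟ^2: (0−0)−0=0 ⇒ 0


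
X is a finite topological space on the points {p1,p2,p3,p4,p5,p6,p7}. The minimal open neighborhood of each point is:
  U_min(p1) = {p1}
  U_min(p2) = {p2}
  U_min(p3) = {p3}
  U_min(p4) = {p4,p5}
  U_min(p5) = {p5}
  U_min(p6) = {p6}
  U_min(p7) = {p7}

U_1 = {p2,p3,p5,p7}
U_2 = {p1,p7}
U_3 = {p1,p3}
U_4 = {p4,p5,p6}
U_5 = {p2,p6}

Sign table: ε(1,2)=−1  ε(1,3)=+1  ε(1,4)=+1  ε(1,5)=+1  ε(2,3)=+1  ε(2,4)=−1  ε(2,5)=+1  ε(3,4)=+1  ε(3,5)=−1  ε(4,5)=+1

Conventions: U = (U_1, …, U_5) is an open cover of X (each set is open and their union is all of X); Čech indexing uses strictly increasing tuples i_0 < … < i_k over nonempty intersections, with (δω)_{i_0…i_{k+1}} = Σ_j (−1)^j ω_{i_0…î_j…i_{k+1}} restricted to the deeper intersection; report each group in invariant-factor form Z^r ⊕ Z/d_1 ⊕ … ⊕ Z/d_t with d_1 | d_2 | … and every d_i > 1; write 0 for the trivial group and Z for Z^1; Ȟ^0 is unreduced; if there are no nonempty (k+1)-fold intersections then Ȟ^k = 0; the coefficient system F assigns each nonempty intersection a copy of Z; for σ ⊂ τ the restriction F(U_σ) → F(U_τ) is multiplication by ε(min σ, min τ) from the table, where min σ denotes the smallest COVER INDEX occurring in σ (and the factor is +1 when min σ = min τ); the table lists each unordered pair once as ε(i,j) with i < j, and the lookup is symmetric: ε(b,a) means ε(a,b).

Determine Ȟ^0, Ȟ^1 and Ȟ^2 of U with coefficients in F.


nerve simplices:
  U12={p7} U13={p3} U14={p5} U15={p2} U23={p1} U45={p6}
C dims 5,6; δ0: rk 5, SNF 1^4·2
degree 0: 5−5−0 = 0 → Ȟ^0 ≅ 0
degree 1: 6−0−5 = 1 plus torsion [2] → Ȟ^1 ≅ Z ⊕ Z/2
degree 2: 0−0−0 = 0 → Ȟ^2 ≅ 0

Ȟ^0(U;F) ≅ 0, Ȟ^1(U;F) ≅ Z ⊕ Z/2, Ȟ^2(U;F) ≅ 0


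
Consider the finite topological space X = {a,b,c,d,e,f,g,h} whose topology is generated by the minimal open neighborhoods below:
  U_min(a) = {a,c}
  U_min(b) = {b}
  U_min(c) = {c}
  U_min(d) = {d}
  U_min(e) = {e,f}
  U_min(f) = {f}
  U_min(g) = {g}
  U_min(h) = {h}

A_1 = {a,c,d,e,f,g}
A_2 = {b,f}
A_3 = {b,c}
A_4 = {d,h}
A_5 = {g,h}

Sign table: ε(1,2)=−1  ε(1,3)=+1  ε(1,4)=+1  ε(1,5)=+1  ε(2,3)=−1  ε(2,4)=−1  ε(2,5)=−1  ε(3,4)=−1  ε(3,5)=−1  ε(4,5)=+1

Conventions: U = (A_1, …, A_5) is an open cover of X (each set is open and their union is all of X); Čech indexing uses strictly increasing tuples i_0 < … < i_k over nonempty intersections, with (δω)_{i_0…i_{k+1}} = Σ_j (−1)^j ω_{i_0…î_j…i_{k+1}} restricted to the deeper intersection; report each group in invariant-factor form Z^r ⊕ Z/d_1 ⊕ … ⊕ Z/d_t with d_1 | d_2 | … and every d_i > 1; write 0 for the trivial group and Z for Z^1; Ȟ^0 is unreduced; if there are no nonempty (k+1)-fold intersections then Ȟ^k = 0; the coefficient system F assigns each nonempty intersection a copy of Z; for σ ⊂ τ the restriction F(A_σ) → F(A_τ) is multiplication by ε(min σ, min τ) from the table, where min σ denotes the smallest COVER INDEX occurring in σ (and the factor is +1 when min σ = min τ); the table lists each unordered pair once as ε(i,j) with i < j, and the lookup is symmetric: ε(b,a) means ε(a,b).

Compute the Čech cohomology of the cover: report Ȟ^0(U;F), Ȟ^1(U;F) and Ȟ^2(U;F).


nerve simplices:
  A12={f} A13={c} A14={d} A15={g} A23={b} A45={h}
C dims 5,6; δ0: rk 4, SNF 1^4
degree 0: 5−4−0 = 1 → Ȟ^0 ≅ Z
degree 1: 6−0−4 = 2 → Ȟ^1 ≅ Z^2
degree 2: 0−0−0 = 0 → Ȟ^2 ≅ 0

Ȟ^0(U;F) ≅ Z,  Ȟ^1(U;F) ≅ Z^2,  Ȟ^2(U;F) ≅ 0


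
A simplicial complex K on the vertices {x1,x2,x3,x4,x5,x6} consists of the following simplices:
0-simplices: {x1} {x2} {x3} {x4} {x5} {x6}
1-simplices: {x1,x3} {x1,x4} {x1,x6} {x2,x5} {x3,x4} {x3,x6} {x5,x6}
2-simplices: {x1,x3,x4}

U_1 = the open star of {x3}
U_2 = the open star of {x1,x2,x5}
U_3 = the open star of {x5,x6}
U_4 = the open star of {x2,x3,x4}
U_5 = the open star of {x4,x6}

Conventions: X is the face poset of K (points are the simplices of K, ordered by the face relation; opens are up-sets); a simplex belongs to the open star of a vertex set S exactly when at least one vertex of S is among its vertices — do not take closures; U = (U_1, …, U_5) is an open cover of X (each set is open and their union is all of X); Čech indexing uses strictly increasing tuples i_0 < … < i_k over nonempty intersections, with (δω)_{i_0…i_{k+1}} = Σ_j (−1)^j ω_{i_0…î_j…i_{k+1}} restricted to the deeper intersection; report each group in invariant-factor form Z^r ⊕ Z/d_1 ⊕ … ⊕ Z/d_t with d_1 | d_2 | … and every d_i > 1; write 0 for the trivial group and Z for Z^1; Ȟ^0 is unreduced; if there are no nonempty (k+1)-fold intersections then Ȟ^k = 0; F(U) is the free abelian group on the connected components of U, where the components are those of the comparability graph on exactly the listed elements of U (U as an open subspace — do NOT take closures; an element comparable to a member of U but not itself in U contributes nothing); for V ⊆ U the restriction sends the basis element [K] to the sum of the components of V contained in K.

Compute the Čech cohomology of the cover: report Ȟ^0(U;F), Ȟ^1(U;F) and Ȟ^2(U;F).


nonempty overlaps:
  U1={{x3},{x1,x3},{x3,x4},{x3,x6},{x1,x3,x4}} U2={{x1},{x2},{x5},{x1,x3},{x1,x4},{x1,x6},{x2,x5},{x5,x6},{x1,x3,x4}} U3={{x5},{x6},{x1,x6},{x2,x5},{x3,x6},{x5,x6}} U4={{x2},{x3},{x4},{x1,x3},{x1,x4},{x2,x5},{x3,x4},{x3,x6},{x1,x3,x4}} U5={{x4},{x6},{x1,x4},{x1,x6},{x3,x4},{x3,x6},{x5,x6},{x1,x3,x4}}
  U12={{x1,x3},{x1,x3,x4}} U13={{x3,x6}} U14={{x3},{x1,x3},{x3,x4},{x3,x6},{x1,x3,x4}} U15={{x3,x4},{x3,x6},{x1,x3,x4}} U23={{x5},{x1,x6},{x2,x5},{x5,x6}} U24={{x2},{x1,x3},{x1,x4},{x2,x5},{x1,x3,x4}} U25={{x1,x4},{x1,x6},{x5,x6},{x1,x3,x4}} U34={{x2,x5},{x3,x6}} U35={{x6},{x1,x6},{x3,x6},{x5,x6}} U45={{x4},{x1,x4},{x3,x4},{x3,x6},{x1,x3,x4}}
  U124={{x1,x3},{x1,x3,x4}} U125={{x1,x3,x4}} U134={{x3,x6}} U135={{x3,x6}} U145={{x3,x4},{x3,x6},{x1,x3,x4}} U234={{x2,x5}} U235={{x1,x6},{x5,x6}} U245={{x1,x4},{x1,x3,x4}} U345={{x3,x6}}
  U1245={{x1,x3,x4}} U1345={{x3,x6}}
components per intersection:
  U1: {{x3},{x1,x3},{x3,x4},{x3,x6},{x1,x3,x4}}
  U2: {{x1},{x1,x3},{x1,x4},{x1,x6},{x1,x3,x4}} {{x2},{x5},{x2,x5},{x5,x6}}
  U3: {{x5},{x6},{x1,x6},{x2,x5},{x3,x6},{x5,x6}}
  U4: {{x2},{x2,x5}} {{x3},{x4},{x1,x3},{x1,x4},{x3,x4},{x3,x6},{x1,x3,x4}}
  U5: {{x4},{x1,x4},{x3,x4},{x1,x3,x4}} {{x6},{x1,x6},{x3,x6},{x5,x6}}
  U12: {{x1,x3},{x1,x3,x4}}
  U13: {{x3,x6}}
  U14: {{x3},{x1,x3},{x3,x4},{x3,x6},{x1,x3,x4}}
  U15: {{x3,x4},{x1,x3,x4}} {{x3,x6}}
  U23: {{x5},{x2,x5},{x5,x6}} {{x1,x6}}
  U24: {{x2},{x2,x5}} {{x1,x3},{x1,x4},{x1,x3,x4}}
  U25: {{x1,x4},{x1,x3,x4}} {{x1,x6}} {{x5,x6}}
  U34: {{x2,x5}} {{x3,x6}}
  U35: {{x6},{x1,x6},{x3,x6},{x5,x6}}
  U45: {{x4},{x1,x4},{x3,x4},{x1,x3,x4}} {{x3,x6}}
  U124: {{x1,x3},{x1,x3,x4}}
  U125: {{x1,x3,x4}}
  U134: {{x3,x6}}
  U135: {{x3,x6}}
  U145: {{x3,x4},{x1,x3,x4}} {{x3,x6}}
  U234: {{x2,x5}}
  U235: {{x1,x6}} {{x5,x6}}
  U245: {{x1,x4},{x1,x3,x4}}
  U345: {{x3,x6}}
  U1245: {{x1,x3,x4}}
  U1345: {{x3,x6}}
C dims 8,17,11,2; δ0: rk 7, SNF 1^7; δ1: rk 9, SNF 1^9; δ2: rk 2, SNF 1^2
degree 0: 8−7−0 = 1 → Ȟ^0 ≅ Z
degree 1: 17−9−7 = 1 → Ȟ^1 ≅ Z
degree 2: 11−2−9 = 0 → Ȟ^2 ≅ 0

Ȟ^0 = Z, Ȟ^1 = Z and Ȟ^2 = 0


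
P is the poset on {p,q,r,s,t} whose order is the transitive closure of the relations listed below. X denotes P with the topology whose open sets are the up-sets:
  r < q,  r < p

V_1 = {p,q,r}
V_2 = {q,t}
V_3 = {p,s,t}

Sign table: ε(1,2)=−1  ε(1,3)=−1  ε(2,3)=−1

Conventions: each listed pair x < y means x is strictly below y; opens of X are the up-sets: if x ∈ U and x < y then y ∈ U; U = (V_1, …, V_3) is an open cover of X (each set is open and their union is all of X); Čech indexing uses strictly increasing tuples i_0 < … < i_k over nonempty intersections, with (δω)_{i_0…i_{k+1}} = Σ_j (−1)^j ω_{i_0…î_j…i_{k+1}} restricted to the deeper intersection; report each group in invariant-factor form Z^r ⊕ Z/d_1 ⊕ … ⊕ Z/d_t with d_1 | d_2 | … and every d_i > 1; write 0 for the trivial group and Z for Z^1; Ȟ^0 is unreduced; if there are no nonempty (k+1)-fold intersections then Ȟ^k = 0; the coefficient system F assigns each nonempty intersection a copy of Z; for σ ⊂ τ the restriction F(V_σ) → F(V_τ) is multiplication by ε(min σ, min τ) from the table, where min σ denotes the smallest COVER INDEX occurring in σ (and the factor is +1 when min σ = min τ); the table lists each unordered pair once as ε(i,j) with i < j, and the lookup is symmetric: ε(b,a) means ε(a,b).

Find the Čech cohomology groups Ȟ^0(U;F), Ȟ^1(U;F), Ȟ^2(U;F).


Ȟ^0(U;F) ≅ 0, Ȟ^1(U;F) ≅ Z/2, Ȟ^2(U;F) ≅ 0

nerve simplices:
  V12={q} V13={p} V23={t}
C dims 3,3; δ0: rk 3, SNF 1^2·2
degree 0: 3−3−0 = 0 → Ȟ^0 ≅ 0
degree 1: 3−0−3 = 0 plus torsion [2] → Ȟ^1 ≅ Z/2
degree 2: 0−0−0 = 0 → Ȟ^2 ≅ 0


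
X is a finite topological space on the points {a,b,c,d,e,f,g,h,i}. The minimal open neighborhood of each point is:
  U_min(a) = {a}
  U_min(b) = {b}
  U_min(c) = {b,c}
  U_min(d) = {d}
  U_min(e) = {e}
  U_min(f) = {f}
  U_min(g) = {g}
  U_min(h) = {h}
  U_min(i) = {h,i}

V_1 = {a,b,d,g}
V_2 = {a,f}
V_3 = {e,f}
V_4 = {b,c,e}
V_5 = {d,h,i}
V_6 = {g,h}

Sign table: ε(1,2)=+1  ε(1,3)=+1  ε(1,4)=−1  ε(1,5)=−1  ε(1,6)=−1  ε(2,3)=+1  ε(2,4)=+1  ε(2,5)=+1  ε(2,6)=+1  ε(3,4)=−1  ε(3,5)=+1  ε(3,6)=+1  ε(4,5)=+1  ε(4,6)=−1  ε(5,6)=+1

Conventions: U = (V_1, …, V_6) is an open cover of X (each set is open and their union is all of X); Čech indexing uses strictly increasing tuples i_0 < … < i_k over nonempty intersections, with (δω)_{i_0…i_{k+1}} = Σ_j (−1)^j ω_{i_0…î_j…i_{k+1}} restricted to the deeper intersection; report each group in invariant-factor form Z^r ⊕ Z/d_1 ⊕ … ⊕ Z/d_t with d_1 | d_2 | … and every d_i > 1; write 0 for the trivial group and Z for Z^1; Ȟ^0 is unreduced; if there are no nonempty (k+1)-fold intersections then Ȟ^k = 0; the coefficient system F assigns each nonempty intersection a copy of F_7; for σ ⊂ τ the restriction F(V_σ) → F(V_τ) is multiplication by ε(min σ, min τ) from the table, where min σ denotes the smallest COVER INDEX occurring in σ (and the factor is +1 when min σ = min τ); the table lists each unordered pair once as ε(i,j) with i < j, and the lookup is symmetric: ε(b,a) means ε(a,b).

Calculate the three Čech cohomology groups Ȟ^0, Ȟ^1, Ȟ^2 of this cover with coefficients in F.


Ȟ^0 = Z/7,  Ȟ^1 = Z/7 ⊕ Z/7,  Ȟ^2 = 0

nonempty overlaps:
  V12={a} V14={b} V15={d} V16={g} V23={f} V34={e} V56={h}
C dims 6,7; δ0: rk_F7 5
degree 0: 6−5−0 = 1 → Ȟ^0 ≅ Z/7
degree 1: 7−0−5 = 2 → Ȟ^1 ≅ Z/7 ⊕ Z/7
degree 2: 0−0−0 = 0 → Ȟ^2 ≅ 0


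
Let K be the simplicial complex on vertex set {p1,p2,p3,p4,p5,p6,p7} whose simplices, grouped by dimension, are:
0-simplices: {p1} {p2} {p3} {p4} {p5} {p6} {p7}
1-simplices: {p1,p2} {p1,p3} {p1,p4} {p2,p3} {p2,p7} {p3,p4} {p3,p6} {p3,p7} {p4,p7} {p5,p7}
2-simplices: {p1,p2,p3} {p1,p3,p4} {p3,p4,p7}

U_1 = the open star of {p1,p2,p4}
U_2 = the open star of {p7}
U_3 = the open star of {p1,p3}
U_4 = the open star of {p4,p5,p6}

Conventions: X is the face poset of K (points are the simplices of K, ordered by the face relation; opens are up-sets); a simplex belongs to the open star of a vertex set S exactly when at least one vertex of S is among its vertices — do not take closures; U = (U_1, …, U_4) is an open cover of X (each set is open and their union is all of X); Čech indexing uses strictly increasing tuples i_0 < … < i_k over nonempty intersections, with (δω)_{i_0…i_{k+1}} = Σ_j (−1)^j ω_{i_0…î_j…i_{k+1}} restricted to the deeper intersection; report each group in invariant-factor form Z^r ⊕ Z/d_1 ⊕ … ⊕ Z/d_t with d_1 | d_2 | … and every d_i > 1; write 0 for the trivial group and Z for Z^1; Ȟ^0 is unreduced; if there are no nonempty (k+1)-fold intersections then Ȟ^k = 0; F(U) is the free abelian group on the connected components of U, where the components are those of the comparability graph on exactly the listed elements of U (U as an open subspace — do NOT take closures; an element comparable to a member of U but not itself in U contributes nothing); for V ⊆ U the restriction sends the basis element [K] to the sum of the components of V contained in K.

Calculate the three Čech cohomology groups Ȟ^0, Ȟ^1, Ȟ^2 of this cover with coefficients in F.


cover nerve:
  U1={{p1},{p2},{p4},{p1,p2},{p1,p3},{p1,p4},{p2,p3},{p2,p7},{p3,p4},{p4,p7},{p1,p2,p3},{p1,p3,p4},{p3,p4,p7}} U2={{p7},{p2,p7},{p3,p7},{p4,p7},{p5,p7},{p3,p4,p7}} U3={{p1},{p3},{p1,p2},{p1,p3},{p1,p4},{p2,p3},{p3,p4},{p3,p6},{p3,p7},{p1,p2,p3},{p1,p3,p4},{p3,p4,p7}} U4={{p4},{p5},{p6},{p1,p4},{p3,p4},{p3,p6},{p4,p7},{p5,p7},{p1,p3,p4},{p3,p4,p7}}
  U12={{p2,p7},{p4,p7},{p3,p4,p7}} U13={{p1},{p1,p2},{p1,p3},{p1,p4},{p2,p3},{p3,p4},{p1,p2,p3},{p1,p3,p4},{p3,p4,p7}} U14={{p4},{p1,p4},{p3,p4},{p4,p7},{p1,p3,p4},{p3,p4,p7}} U23={{p3,p7},{p3,p4,p7}} U24={{p4,p7},{p5,p7},{p3,p4,p7}} U34={{p1,p4},{p3,p4},{p3,p6},{p1,p3,p4},{p3,p4,p7}}
  U123={{p3,p4,p7}} U124={{p4,p7},{p3,p4,p7}} U134={{p1,p4},{p3,p4},{p1,p3,p4},{p3,p4,p7}} U234={{p3,p4,p7}}
  U1234={{p3,p4,p7}}
components per intersection:
  U1: {{p1},{p2},{p4},{p1,p2},{p1,p3},{p1,p4},{p2,p3},{p2,p7},{p3,p4},{p4,p7},{p1,p2,p3},{p1,p3,p4},{p3,p4,p7}}
  U2: {{p7},{p2,p7},{p3,p7},{p4,p7},{p5,p7},{p3,p4,p7}}
  U3: {{p1},{p3},{p1,p2},{p1,p3},{p1,p4},{p2,p3},{p3,p4},{p3,p6},{p3,p7},{p1,p2,p3},{p1,p3,p4},{p3,p4,p7}}
  U4: {{p4},{p1,p4},{p3,p4},{p4,p7},{p1,p3,p4},{p3,p4,p7}} {{p5},{p5,p7}} {{p6},{p3,p6}}
  U12: {{p2,p7}} {{p4,p7},{p3,p4,p7}}
  U13: {{p1},{p1,p2},{p1,p3},{p1,p4},{p2,p3},{p3,p4},{p1,p2,p3},{p1,p3,p4},{p3,p4,p7}}
  U14: {{p4},{p1,p4},{p3,p4},{p4,p7},{p1,p3,p4},{p3,p4,p7}}
  U23: {{p3,p7},{p3,p4,p7}}
  U24: {{p4,p7},{p3,p4,p7}} {{p5,p7}}
  U34: {{p1,p4},{p3,p4},{p1,p3,p4},{p3,p4,p7}} {{p3,p6}}
  U123: {{p3,p4,p7}}
  U124: {{p4,p7},{p3,p4,p7}}
  U134: {{p1,p4},{p3,p4},{p1,p3,p4},{p3,p4,p7}}
  U234: {{p3,p4,p7}}
  U1234: {{p3,p4,p7}}
C dims 6,9,4,1; δ0: rk 5, SNF 1^5; δ1: rk 3, SNF 1^3; δ2: rk 1, SNF 1^1
Ȟ^0: (6−5)−0=1 ⇒ Z
Ȟ^1: (9−3)−5=1 ⇒ Z
Ȟ^2: (4−1)−3=0 ⇒ 0

Ȟ^0 ≅ Z; Ȟ^1 ≅ Z; Ȟ^2 ≅ 0


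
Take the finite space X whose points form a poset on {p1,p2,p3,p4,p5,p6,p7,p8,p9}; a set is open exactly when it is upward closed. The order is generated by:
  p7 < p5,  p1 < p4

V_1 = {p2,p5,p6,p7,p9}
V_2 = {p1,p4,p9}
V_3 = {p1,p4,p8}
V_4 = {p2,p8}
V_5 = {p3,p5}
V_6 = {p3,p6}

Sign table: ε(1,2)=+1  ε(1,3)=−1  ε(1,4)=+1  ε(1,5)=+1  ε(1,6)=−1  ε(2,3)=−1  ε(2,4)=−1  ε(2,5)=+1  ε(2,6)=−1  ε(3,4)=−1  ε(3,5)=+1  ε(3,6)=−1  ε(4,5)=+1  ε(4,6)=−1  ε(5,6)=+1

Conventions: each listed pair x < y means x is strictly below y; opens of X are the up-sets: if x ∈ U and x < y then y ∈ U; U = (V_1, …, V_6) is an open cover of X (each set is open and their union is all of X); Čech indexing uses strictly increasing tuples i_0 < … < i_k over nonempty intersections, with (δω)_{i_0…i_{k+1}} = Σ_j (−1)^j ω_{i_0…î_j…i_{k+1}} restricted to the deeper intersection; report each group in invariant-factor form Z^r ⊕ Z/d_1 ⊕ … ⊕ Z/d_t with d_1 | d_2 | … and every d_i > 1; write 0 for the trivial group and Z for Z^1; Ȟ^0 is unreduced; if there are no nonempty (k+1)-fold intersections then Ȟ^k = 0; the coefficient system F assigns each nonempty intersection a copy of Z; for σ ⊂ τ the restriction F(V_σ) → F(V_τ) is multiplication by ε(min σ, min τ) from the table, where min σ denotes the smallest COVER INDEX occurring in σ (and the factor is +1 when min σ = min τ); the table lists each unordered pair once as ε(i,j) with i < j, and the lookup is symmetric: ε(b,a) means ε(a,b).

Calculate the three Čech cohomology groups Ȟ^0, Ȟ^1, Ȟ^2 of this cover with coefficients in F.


nerve of the cover:
  V12={p9} V14={p2} V15={p5} V16={p6} V23={p1,p4} V34={p8} V56={p3}
C dims 6,7; δ0: rk 6, SNF 1^5·2
Ȟ^0 = (6 − 6) − 0 = 0, so Ȟ^0 ≅ 0
Ȟ^1 = (7 − 0) − 6 = 1 plus torsion [2], so Ȟ^1 ≅ Z ⊕ Z/2
Ȟ^2 = (0 − 0) − 0 = 0, so Ȟ^2 ≅ 0

Ȟ^0(U;F) ≅ 0, Ȟ^1(U;F) ≅ Z ⊕ Z/2, Ȟ^2(U;F) ≅ 0
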